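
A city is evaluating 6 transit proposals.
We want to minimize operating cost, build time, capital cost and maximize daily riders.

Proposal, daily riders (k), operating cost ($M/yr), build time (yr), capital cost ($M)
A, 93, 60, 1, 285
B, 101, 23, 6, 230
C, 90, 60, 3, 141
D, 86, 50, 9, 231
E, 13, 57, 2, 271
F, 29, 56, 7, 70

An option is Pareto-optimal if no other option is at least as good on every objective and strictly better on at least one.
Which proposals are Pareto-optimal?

A, B, C, E, F

A: not dominated (best build time).
B: not dominated (best daily riders).
C: not dominated.
D: dominated by B (daily riders 101≥86, operating cost 23≤50, build time 6≤9, capital cost 230≤231).
E: not dominated.
F: not dominated (best capital cost).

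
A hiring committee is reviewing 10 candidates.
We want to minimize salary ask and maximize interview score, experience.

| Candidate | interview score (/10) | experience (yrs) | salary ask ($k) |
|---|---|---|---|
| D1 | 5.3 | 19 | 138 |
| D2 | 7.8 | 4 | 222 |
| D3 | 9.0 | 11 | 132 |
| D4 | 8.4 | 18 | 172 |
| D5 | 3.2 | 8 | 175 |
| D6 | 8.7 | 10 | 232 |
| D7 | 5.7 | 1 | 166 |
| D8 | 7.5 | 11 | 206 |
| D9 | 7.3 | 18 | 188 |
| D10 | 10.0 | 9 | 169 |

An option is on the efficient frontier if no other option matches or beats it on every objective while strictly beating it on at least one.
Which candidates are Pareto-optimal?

D1: not dominated (best experience).
D2: dominated by D3 (interview score 9.0≥7.8, experience 11≥4, salary ask 132≤222).
D3: not dominated (best salary ask).
D4: not dominated.
D5: dominated by D1 (interview score 5.3≥3.2, experience 19≥8, salary ask 138≤175).
D6: dominated by D3 (interview score 9.0≥8.7, experience 11≥10, salary ask 132≤232).
D7: dominated by D3 (interview score 9.0≥5.7, experience 11≥1, salary ask 132≤166).
D8: dominated by D3 (interview score 9.0≥7.5, experience 11≥11, salary ask 132≤206).
D9: dominated by D4 (interview score 8.4≥7.3, experience 18≥18, salary ask 172≤188).
D10: not dominated (best interview score).

D1, D3, D4, D10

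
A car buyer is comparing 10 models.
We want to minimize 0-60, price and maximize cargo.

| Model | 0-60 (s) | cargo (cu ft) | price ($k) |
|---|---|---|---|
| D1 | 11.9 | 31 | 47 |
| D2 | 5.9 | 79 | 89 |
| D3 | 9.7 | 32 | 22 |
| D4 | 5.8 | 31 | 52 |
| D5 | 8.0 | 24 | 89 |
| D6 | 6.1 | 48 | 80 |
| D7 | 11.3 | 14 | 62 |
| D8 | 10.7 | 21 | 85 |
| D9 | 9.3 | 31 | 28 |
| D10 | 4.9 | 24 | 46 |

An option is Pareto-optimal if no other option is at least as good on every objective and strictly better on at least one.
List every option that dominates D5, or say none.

D2: 0-60 5.9≤8.0, cargo 79≥24, price 89≤89 — dominates D5.
D4: 0-60 5.8≤8.0, cargo 31≥24, price 52≤89 — dominates D5.
D6: 0-60 6.1≤8.0, cargo 48≥24, price 80≤89 — dominates D5.
D10: 0-60 4.9≤8.0, cargo 24≥24, price 46≤89 — dominates D5.
Others (D1, D3, D7, D8, D9) are each worse than D5 on at least one objective.

D2, D4, D6, D10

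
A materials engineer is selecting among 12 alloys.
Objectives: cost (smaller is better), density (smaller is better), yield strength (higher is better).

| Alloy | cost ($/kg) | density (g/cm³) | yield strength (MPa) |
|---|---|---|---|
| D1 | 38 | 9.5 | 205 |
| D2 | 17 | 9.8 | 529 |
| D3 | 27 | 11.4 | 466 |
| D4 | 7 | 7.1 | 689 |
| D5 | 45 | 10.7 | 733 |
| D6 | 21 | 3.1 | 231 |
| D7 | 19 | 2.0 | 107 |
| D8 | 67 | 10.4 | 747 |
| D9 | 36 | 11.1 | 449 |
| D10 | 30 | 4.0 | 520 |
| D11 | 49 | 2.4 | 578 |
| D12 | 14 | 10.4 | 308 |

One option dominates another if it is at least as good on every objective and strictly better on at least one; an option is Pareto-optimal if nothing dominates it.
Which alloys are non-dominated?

D1: dominated by D4 (cost 7≤38, density 7.1≤9.5, yield strength 689≥205).
D2: dominated by D4 (cost 7≤17, density 7.1≤9.8, yield strength 689≥529).
D3: dominated by D2 (cost 17≤27, density 9.8≤11.4, yield strength 529≥466).
D4: not dominated (best cost).
D5: not dominated.
D6: not dominated.
D7: not dominated (best density).
D8: not dominated (best yield strength).
D9: dominated by D2 (cost 17≤36, density 9.8≤11.1, yield strength 529≥449).
D10: not dominated.
D11: not dominated.
D12: dominated by D4 (cost 7≤14, density 7.1≤10.4, yield strength 689≥308).

D4, D5, D6, D7, D8, D10, D11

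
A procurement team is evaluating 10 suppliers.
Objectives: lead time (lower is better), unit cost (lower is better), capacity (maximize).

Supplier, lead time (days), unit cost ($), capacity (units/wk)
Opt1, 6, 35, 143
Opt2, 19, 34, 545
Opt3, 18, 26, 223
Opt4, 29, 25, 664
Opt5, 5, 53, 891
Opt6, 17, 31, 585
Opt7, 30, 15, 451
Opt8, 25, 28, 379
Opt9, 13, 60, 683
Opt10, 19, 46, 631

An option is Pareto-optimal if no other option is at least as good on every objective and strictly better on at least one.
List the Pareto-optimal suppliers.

Opt1: not dominated.
Opt2: dominated by Opt6 (lead time 17≤19, unit cost 31≤34, capacity 585≥545).
Opt3: not dominated.
Opt4: not dominated.
Opt5: not dominated (best lead time).
Opt6: not dominated.
Opt7: not dominated (best unit cost).
Opt8: not dominated.
Opt9: dominated by Opt5 (lead time 5≤13, unit cost 53≤60, capacity 891≥683).
Opt10: not dominated.

Opt1, Opt3, Opt4, Opt5, Opt6, Opt7, Opt8, Opt10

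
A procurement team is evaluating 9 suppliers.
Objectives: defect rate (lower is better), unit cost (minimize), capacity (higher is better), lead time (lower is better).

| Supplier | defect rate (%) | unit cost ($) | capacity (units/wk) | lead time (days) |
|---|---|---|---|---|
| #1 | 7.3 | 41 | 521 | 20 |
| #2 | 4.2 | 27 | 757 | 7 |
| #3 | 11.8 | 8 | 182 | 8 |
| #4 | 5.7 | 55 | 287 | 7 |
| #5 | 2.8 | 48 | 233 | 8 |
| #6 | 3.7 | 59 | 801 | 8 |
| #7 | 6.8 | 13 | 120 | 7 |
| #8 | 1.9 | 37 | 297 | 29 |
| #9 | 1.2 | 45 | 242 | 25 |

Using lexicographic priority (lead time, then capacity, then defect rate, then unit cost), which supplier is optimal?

#2

First minimize lead time: best is 7, kept {#2, #4, #7}.
Then maximize capacity: best is 757, kept {#2}.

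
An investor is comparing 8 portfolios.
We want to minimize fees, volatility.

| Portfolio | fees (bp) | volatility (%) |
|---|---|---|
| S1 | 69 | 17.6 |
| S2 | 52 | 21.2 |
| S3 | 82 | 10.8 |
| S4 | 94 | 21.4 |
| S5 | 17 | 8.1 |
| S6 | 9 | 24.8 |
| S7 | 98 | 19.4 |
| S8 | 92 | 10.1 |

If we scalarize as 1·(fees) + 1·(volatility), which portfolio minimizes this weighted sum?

S5

S1: 1·69 + 1·17.6 = 86.6
S2: 1·52 + 1·21.2 = 73.2
S3: 1·82 + 1·10.8 = 92.8
S4: 1·94 + 1·21.4 = 115.4
S5: 1·17 + 1·8.1 = 25.1
S6: 1·9 + 1·24.8 = 33.8
S7: 1·98 + 1·19.4 = 117.4
S8: 1·92 + 1·10.1 = 102.1
Lowest: S5 at 25.1.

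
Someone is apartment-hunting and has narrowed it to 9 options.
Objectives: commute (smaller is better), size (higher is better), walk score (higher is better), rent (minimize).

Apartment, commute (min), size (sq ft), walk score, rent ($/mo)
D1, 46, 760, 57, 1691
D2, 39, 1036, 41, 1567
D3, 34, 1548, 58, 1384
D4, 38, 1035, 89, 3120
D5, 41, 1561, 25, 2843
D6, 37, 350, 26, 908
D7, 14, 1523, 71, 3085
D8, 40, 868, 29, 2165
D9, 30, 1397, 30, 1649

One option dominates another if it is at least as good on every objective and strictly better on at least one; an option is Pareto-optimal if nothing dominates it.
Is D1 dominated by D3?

Yes

D3 vs D1: commute 34≤46, size 1548≥760, walk score 58≥57, rent 1384≤1691 — D3 is at least as good on every objective with at least one strict improvement.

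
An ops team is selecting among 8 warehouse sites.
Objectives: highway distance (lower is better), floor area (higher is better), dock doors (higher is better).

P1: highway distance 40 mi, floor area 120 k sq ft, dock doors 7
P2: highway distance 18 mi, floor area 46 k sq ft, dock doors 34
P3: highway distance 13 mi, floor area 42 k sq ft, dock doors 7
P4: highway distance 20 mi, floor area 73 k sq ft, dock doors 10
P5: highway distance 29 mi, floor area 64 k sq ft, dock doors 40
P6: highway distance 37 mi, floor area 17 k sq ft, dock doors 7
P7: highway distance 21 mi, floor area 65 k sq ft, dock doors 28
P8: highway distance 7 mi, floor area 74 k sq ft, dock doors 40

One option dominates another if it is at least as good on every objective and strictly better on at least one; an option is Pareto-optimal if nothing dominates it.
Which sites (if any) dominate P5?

P8: highway distance 7≤29, floor area 74≥64, dock doors 40≥40 — dominates P5.
Others (P1, P2, P3, P4, P6, P7) are each worse than P5 on at least one objective.

P8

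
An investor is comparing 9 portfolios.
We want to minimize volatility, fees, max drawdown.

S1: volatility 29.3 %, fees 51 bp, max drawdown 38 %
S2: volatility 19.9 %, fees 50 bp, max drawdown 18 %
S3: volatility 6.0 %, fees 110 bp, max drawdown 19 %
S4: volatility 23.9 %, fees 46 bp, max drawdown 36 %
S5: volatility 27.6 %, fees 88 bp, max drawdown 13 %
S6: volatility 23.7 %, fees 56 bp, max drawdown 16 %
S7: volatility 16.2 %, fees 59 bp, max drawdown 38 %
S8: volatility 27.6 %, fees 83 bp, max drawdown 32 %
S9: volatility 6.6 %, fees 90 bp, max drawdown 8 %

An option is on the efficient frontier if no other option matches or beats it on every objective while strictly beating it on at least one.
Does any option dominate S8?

S2 vs S8: volatility 19.9≤27.6, fees 50≤83, max drawdown 18≤32 — S2 is at least as good on every objective and strictly better on at least one, so S2 dominates S8.

Yes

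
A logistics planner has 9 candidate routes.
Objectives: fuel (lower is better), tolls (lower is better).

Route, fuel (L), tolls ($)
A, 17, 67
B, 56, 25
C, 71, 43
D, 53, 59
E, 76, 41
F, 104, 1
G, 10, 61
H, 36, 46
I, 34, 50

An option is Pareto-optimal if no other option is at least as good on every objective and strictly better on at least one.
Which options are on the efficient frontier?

A: dominated by G (fuel 10≤17, tolls 61≤67).
B: not dominated.
C: dominated by B (fuel 56≤71, tolls 25≤43).
D: dominated by H (fuel 36≤53, tolls 46≤59).
E: dominated by B (fuel 56≤76, tolls 25≤41).
F: not dominated (best tolls).
G: not dominated (best fuel).
H: not dominated.
I: not dominated.

B, F, G, H, I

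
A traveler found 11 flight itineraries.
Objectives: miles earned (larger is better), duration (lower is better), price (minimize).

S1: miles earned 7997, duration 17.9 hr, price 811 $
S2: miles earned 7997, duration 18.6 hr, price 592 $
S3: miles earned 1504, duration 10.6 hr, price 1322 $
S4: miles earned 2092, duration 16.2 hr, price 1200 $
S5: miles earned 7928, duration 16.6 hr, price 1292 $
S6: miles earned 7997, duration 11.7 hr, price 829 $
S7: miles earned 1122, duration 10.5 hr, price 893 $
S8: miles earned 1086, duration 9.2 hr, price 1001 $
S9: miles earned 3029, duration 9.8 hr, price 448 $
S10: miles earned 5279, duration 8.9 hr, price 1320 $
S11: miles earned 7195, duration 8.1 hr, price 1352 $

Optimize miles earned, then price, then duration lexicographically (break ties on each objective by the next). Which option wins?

First maximize miles earned: best is 7997, kept {S1, S2, S6}.
Then minimize price: best is 592, kept {S2}.

S2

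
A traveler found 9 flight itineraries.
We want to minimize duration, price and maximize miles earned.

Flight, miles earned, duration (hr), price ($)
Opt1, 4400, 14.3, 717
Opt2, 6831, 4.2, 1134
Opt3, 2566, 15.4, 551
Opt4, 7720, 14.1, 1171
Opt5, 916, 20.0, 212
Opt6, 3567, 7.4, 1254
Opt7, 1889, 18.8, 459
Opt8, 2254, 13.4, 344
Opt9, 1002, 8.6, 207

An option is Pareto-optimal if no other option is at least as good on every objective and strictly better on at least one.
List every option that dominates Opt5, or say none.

Opt9

Opt9: miles earned 1002≥916, duration 8.6≤20.0, price 207≤212 — dominates Opt5.
Others (Opt1, Opt2, Opt3, Opt4, Opt6, Opt7, Opt8) are each worse than Opt5 on at least one objective.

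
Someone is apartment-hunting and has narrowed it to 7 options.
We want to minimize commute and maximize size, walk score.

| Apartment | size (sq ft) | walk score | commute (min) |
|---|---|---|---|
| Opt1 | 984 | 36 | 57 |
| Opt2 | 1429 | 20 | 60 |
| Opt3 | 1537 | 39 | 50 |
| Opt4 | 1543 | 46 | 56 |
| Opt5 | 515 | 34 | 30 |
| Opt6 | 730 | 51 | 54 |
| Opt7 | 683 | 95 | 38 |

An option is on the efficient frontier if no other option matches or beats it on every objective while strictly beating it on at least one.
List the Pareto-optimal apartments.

Opt3, Opt4, Opt5, Opt6, Opt7

Opt1: dominated by Opt3 (size 1537≥984, walk score 39≥36, commute 50≤57).
Opt2: dominated by Opt3 (size 1537≥1429, walk score 39≥20, commute 50≤60).
Opt3: not dominated.
Opt4: not dominated (best size).
Opt5: not dominated (best commute).
Opt6: not dominated.
Opt7: not dominated (best walk score).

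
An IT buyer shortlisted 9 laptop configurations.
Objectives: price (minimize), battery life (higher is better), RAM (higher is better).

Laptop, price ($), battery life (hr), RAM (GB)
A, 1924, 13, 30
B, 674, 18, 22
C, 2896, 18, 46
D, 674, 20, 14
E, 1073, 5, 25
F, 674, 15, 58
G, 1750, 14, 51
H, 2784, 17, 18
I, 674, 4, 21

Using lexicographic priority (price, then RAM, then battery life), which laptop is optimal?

F

First minimize price: best is 674, kept {B, D, F, I}.
Then maximize RAM: best is 58, kept {F}.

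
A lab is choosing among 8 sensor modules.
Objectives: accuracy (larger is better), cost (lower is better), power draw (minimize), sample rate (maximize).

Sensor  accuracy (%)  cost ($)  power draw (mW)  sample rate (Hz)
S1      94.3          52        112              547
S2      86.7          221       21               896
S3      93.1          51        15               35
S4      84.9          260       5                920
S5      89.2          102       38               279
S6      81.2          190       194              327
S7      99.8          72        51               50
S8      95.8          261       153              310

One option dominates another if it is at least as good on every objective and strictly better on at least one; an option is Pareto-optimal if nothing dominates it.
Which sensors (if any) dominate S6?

S1: accuracy 94.3≥81.2, cost 52≤190, power draw 112≤194, sample rate 547≥327 — dominates S6.
Others (S2, S3, S4, S5, S7, S8) are each worse than S6 on at least one objective.

S1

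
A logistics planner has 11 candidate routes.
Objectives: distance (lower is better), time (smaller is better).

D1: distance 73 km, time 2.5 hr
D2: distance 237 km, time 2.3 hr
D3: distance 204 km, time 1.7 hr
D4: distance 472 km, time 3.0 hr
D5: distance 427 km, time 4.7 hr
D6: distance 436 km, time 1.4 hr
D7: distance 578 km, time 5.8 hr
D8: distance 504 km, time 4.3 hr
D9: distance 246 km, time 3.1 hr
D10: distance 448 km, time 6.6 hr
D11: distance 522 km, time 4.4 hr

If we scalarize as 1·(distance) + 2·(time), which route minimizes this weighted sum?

D1: 1·73 + 2·2.5 = 78.0
D2: 1·237 + 2·2.3 = 241.6
D3: 1·204 + 2·1.7 = 207.4
D4: 1·472 + 2·3.0 = 478.0
D5: 1·427 + 2·4.7 = 436.4
D6: 1·436 + 2·1.4 = 438.8
D7: 1·578 + 2·5.8 = 589.6
D8: 1·504 + 2·4.3 = 512.6
D9: 1·246 + 2·3.1 = 252.2
D10: 1·448 + 2·6.6 = 461.2
D11: 1·522 + 2·4.4 = 530.8
Lowest: D1 at 78.0.

D1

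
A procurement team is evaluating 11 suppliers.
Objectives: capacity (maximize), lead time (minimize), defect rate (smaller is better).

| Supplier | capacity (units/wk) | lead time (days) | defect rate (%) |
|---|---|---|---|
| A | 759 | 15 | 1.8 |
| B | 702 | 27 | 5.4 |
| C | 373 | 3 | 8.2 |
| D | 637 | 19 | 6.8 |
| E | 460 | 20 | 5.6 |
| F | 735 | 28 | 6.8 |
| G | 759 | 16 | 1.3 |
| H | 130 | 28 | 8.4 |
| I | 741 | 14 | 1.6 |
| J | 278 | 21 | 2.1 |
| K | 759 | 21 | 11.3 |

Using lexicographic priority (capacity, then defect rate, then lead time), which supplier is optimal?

G

First maximize capacity: best is 759, kept {A, G, K}.
Then minimize defect rate: best is 1.3, kept {G}.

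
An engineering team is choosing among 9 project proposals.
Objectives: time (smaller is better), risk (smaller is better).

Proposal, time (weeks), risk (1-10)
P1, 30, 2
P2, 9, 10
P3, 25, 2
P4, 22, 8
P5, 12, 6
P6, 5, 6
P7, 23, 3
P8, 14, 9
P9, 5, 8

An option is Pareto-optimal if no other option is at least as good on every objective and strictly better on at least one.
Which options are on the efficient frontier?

P3, P6, P7

P1: dominated by P3 (time 25≤30, risk 2≤2).
P2: dominated by P6 (time 5≤9, risk 6≤10).
P3: not dominated.
P4: dominated by P5 (time 12≤22, risk 6≤8).
P5: dominated by P6 (time 5≤12, risk 6≤6).
P6: not dominated.
P7: not dominated.
P8: dominated by P5 (time 12≤14, risk 6≤9).
P9: dominated by P6 (time 5≤5, risk 6≤8).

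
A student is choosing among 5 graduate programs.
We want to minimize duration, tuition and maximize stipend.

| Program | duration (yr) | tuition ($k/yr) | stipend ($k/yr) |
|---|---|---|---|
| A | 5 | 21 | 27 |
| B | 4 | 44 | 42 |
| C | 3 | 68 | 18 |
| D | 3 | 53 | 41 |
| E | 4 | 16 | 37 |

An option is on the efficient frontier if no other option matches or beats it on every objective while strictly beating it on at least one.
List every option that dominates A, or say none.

E

E: duration 4≤5, tuition 16≤21, stipend 37≥27 — dominates A.
Others (B, C, D) are each worse than A on at least one objective.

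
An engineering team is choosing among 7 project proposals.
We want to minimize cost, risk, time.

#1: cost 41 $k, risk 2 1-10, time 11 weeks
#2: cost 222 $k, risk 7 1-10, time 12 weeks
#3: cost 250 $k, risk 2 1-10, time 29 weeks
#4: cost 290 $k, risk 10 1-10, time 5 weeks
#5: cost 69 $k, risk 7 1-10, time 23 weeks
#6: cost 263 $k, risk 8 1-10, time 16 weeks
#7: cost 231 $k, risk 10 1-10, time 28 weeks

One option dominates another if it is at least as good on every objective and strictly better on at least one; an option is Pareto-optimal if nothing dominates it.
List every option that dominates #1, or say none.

none

#2: worse on cost (222 vs 41).
#3: worse on cost (250 vs 41).
#4: worse on cost (290 vs 41).
#5: worse on cost (69 vs 41).
#6: worse on cost (263 vs 41).
#7: worse on cost (231 vs 41).
No option dominates #1.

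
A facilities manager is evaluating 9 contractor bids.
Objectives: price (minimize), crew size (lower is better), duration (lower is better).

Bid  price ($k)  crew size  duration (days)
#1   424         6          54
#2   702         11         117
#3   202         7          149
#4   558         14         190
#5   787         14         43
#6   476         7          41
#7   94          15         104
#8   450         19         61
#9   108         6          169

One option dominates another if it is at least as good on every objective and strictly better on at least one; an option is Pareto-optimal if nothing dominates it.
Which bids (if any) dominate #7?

#1: worse on price (424 vs 94).
#2: worse on price (702 vs 94).
#3: worse on price (202 vs 94).
#4: worse on price (558 vs 94).
#5: worse on price (787 vs 94).
#6: worse on price (476 vs 94).
#8: worse on price (450 vs 94).
#9: worse on price (108 vs 94).
No option dominates #7.

none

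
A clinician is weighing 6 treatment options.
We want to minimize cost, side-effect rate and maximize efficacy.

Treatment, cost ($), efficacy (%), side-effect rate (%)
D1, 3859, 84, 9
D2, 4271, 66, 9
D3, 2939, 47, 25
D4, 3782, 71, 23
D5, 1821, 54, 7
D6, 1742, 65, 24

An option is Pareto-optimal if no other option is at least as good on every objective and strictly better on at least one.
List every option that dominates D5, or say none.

D1: worse on cost (3859 vs 1821).
D2: worse on cost (4271 vs 1821).
D3: worse on cost (2939 vs 1821).
D4: worse on cost (3782 vs 1821).
D6: worse on side-effect rate (24 vs 7).
No option dominates D5.

none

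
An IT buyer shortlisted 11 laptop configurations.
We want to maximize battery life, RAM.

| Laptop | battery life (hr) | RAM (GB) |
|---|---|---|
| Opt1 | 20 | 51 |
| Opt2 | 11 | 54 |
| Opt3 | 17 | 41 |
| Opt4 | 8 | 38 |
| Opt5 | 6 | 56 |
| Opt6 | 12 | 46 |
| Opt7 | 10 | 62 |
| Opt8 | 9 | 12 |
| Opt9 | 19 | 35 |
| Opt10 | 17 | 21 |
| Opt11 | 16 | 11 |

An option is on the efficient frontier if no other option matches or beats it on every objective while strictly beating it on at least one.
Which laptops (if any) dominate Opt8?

Opt1: battery life 20≥9, RAM 51≥12 — dominates Opt8.
Opt2: battery life 11≥9, RAM 54≥12 — dominates Opt8.
Opt3: battery life 17≥9, RAM 41≥12 — dominates Opt8.
Opt6: battery life 12≥9, RAM 46≥12 — dominates Opt8.
Opt7: battery life 10≥9, RAM 62≥12 — dominates Opt8.
Opt9: battery life 19≥9, RAM 35≥12 — dominates Opt8.
Opt10: battery life 17≥9, RAM 21≥12 — dominates Opt8.
Others (Opt4, Opt5, Opt11) are each worse than Opt8 on at least one objective.

Opt1, Opt2, Opt3, Opt6, Opt7, Opt9, Opt10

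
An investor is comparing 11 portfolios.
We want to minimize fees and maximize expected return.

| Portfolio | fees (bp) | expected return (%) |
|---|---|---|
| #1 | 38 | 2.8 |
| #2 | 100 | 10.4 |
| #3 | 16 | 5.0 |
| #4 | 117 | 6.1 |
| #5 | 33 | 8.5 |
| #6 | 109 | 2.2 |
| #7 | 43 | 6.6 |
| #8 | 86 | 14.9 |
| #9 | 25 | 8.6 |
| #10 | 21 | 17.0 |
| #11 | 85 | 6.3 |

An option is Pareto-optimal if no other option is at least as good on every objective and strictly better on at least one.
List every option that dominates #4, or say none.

#2: fees 100≤117, expected return 10.4≥6.1 — dominates #4.
#5: fees 33≤117, expected return 8.5≥6.1 — dominates #4.
#7: fees 43≤117, expected return 6.6≥6.1 — dominates #4.
#8: fees 86≤117, expected return 14.9≥6.1 — dominates #4.
#9: fees 25≤117, expected return 8.6≥6.1 — dominates #4.
#10: fees 21≤117, expected return 17.0≥6.1 — dominates #4.
#11: fees 85≤117, expected return 6.3≥6.1 — dominates #4.
Others (#1, #3, #6) are each worse than #4 on at least one objective.

#2, #5, #7, #8, #9, #10, #11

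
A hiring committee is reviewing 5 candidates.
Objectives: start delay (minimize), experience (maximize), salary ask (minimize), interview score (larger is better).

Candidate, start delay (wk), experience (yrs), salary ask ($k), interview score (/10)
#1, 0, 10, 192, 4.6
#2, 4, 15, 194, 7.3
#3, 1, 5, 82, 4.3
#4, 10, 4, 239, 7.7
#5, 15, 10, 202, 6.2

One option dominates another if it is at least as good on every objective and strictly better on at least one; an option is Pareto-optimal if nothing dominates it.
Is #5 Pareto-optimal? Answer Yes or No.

#2 vs #5: start delay 4≤15, experience 15≥10, salary ask 194≤202, interview score 7.3≥6.2 — #2 is at least as good on every objective and strictly better on at least one, so #2 dominates #5.

No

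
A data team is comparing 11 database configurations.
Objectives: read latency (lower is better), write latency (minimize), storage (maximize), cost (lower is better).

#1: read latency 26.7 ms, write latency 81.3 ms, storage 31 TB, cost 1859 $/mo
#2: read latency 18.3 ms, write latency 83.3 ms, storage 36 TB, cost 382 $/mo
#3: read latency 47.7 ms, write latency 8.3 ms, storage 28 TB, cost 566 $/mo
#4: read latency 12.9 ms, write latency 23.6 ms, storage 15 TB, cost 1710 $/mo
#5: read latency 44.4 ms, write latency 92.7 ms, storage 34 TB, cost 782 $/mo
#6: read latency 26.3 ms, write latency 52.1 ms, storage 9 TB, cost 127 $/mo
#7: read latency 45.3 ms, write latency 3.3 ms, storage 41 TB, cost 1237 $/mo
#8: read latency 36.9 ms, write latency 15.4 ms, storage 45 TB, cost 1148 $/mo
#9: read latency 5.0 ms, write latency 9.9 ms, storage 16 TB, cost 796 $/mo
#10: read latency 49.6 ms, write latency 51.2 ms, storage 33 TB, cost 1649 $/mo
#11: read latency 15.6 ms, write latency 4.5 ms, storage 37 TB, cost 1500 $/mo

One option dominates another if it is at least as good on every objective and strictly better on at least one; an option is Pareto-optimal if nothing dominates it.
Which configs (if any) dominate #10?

#7, #8, #11

#7: read latency 45.3≤49.6, write latency 3.3≤51.2, storage 41≥33, cost 1237≤1649 — dominates #10.
#8: read latency 36.9≤49.6, write latency 15.4≤51.2, storage 45≥33, cost 1148≤1649 — dominates #10.
#11: read latency 15.6≤49.6, write latency 4.5≤51.2, storage 37≥33, cost 1500≤1649 — dominates #10.
Others (#1, #2, #3, #4, #5, #6, #9) are each worse than #10 on at least one objective.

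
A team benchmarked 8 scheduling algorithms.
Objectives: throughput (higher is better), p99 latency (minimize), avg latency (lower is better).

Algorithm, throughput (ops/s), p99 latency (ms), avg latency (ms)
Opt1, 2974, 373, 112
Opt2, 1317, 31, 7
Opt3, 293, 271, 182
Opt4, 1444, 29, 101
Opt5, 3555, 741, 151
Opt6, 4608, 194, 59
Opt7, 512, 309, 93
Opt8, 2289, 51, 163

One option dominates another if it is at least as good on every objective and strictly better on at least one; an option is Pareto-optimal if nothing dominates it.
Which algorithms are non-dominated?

Opt1: dominated by Opt6 (throughput 4608≥2974, p99 latency 194≤373, avg latency 59≤112).
Opt2: not dominated (best avg latency).
Opt3: dominated by Opt2 (throughput 1317≥293, p99 latency 31≤271, avg latency 7≤182).
Opt4: not dominated (best p99 latency).
Opt5: dominated by Opt6 (throughput 4608≥3555, p99 latency 194≤741, avg latency 59≤151).
Opt6: not dominated (best throughput).
Opt7: dominated by Opt2 (throughput 1317≥512, p99 latency 31≤309, avg latency 7≤93).
Opt8: not dominated.

Opt2, Opt4, Opt6, Opt8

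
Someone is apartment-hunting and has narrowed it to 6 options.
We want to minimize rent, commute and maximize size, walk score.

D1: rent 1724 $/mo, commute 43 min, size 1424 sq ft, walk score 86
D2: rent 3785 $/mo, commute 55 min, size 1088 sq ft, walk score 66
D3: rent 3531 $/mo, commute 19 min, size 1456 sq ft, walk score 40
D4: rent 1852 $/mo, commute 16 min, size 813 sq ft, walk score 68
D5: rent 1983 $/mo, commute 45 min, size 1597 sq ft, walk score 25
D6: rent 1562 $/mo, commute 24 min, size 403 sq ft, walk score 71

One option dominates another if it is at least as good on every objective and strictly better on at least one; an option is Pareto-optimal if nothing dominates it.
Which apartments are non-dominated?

D1: not dominated (best walk score).
D2: dominated by D1 (rent 1724≤3785, commute 43≤55, size 1424≥1088, walk score 86≥66).
D3: not dominated.
D4: not dominated (best commute).
D5: not dominated (best size).
D6: not dominated (best rent).

D1, D3, D4, D5, D6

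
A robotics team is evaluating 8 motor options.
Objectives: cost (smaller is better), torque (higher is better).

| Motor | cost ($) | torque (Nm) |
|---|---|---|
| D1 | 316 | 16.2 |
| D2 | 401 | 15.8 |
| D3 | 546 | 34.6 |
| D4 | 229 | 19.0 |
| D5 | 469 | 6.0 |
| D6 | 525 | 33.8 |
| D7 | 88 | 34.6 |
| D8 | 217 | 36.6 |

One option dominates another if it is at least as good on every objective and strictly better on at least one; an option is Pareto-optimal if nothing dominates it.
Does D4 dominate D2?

Yes

D4 vs D2: cost 229≤401, torque 19.0≥15.8 — D4 is at least as good on every objective with at least one strict improvement.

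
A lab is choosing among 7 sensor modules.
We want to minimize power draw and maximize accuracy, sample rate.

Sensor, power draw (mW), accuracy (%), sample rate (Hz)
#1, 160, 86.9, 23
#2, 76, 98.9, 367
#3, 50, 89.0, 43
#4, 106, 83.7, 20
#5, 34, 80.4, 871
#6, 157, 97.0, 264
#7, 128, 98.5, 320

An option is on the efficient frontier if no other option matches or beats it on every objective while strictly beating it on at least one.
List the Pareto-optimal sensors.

#1: dominated by #2 (power draw 76≤160, accuracy 98.9≥86.9, sample rate 367≥23).
#2: not dominated (best accuracy).
#3: not dominated.
#4: dominated by #2 (power draw 76≤106, accuracy 98.9≥83.7, sample rate 367≥20).
#5: not dominated (best power draw).
#6: dominated by #2 (power draw 76≤157, accuracy 98.9≥97.0, sample rate 367≥264).
#7: dominated by #2 (power draw 76≤128, accuracy 98.9≥98.5, sample rate 367≥320).

#2, #3, #5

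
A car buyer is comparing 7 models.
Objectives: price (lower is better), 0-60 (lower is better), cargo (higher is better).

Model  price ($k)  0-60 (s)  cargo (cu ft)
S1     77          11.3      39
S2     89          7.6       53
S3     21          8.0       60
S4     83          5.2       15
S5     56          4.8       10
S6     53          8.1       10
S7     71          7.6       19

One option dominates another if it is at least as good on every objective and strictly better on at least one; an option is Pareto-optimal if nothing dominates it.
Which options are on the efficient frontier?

S2, S3, S4, S5, S7

S1: dominated by S3 (price 21≤77, 0-60 8.0≤11.3, cargo 60≥39).
S2: not dominated.
S3: not dominated (best price).
S4: not dominated.
S5: not dominated (best 0-60).
S6: dominated by S3 (price 21≤53, 0-60 8.0≤8.1, cargo 60≥10).
S7: not dominated.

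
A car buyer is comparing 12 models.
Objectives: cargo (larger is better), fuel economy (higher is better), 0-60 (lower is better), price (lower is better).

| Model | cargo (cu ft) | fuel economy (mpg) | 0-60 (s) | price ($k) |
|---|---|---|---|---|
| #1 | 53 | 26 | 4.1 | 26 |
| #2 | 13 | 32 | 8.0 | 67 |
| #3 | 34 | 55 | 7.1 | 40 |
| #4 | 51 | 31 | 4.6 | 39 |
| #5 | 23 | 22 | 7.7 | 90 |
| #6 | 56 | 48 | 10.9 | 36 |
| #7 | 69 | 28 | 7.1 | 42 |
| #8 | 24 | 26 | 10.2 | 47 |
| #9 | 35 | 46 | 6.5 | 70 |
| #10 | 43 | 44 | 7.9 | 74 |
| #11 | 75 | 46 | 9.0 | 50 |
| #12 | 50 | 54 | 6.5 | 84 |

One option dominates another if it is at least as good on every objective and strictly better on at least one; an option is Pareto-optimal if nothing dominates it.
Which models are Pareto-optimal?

#1: not dominated (best 0-60).
#2: dominated by #3 (cargo 34≥13, fuel economy 55≥32, 0-60 7.1≤8.0, price 40≤67).
#3: not dominated (best fuel economy).
#4: not dominated.
#5: dominated by #1 (cargo 53≥23, fuel economy 26≥22, 0-60 4.1≤7.7, price 26≤90).
#6: not dominated.
#7: not dominated.
#8: dominated by #1 (cargo 53≥24, fuel economy 26≥26, 0-60 4.1≤10.2, price 26≤47).
#9: not dominated.
#10: not dominated.
#11: not dominated (best cargo).
#12: not dominated.

#1, #3, #4, #6, #7, #9, #10, #11, #12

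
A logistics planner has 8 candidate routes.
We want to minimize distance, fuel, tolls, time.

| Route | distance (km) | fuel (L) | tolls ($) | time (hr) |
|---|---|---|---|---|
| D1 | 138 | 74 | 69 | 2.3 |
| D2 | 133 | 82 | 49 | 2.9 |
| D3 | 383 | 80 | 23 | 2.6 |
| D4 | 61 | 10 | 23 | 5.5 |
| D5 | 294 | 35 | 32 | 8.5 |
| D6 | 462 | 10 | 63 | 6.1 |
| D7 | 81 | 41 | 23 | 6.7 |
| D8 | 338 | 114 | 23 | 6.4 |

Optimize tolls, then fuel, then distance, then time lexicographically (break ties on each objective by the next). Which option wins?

First minimize tolls: best is 23, kept {D3, D4, D7, D8}.
Then minimize fuel: best is 10, kept {D4}.

D4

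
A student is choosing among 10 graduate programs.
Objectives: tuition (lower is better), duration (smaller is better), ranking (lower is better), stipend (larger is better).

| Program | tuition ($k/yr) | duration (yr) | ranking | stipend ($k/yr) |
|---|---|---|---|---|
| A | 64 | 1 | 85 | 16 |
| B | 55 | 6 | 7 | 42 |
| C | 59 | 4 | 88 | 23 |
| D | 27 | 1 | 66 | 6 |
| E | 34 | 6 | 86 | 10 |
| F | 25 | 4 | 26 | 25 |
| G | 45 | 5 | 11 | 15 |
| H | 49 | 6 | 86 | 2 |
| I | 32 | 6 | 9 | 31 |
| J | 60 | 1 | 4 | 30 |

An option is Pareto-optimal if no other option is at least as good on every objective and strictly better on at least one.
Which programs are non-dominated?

A: dominated by J (tuition 60≤64, duration 1≤1, ranking 4≤85, stipend 30≥16).
B: not dominated (best stipend).
C: dominated by F (tuition 25≤59, duration 4≤4, ranking 26≤88, stipend 25≥23).
D: not dominated.
E: dominated by F (tuition 25≤34, duration 4≤6, ranking 26≤86, stipend 25≥10).
F: not dominated (best tuition).
G: not dominated.
H: dominated by D (tuition 27≤49, duration 1≤6, ranking 66≤86, stipend 6≥2).
I: not dominated.
J: not dominated (best ranking).

B, D, F, G, I, J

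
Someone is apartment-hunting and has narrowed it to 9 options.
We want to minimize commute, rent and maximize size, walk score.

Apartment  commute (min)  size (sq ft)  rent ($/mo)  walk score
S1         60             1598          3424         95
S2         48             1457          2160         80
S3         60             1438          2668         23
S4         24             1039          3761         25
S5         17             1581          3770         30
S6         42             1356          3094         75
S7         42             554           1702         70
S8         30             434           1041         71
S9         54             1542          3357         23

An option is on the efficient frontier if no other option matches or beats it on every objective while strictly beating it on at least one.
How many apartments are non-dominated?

8

S1: not dominated (best size).
S2: not dominated.
S3: dominated by S2 (commute 48≤60, size 1457≥1438, rent 2160≤2668, walk score 80≥23).
S4: not dominated.
S5: not dominated (best commute).
S6: not dominated.
S7: not dominated.
S8: not dominated (best rent).
S9: not dominated.
Pareto-optimal: S1, S2, S4, S5, S6, S7, S8, S9 → 8.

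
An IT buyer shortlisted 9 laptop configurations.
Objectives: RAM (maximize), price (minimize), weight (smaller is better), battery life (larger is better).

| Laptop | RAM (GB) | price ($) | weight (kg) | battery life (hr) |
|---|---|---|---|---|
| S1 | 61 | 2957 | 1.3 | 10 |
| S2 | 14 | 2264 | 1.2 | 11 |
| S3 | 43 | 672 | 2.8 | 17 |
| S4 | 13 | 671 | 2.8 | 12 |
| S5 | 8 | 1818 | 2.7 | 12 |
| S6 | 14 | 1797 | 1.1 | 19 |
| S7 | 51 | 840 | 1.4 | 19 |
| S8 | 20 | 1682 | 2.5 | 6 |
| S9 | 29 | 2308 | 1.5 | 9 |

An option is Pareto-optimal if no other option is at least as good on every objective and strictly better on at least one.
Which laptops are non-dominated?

S1, S3, S4, S6, S7

S1: not dominated (best RAM).
S2: dominated by S6 (RAM 14≥14, price 1797≤2264, weight 1.1≤1.2, battery life 19≥11).
S3: not dominated.
S4: not dominated (best price).
S5: dominated by S6 (RAM 14≥8, price 1797≤1818, weight 1.1≤2.7, battery life 19≥12).
S6: not dominated (best weight).
S7: not dominated.
S8: dominated by S7 (RAM 51≥20, price 840≤1682, weight 1.4≤2.5, battery life 19≥6).
S9: dominated by S7 (RAM 51≥29, price 840≤2308, weight 1.4≤1.5, battery life 19≥9).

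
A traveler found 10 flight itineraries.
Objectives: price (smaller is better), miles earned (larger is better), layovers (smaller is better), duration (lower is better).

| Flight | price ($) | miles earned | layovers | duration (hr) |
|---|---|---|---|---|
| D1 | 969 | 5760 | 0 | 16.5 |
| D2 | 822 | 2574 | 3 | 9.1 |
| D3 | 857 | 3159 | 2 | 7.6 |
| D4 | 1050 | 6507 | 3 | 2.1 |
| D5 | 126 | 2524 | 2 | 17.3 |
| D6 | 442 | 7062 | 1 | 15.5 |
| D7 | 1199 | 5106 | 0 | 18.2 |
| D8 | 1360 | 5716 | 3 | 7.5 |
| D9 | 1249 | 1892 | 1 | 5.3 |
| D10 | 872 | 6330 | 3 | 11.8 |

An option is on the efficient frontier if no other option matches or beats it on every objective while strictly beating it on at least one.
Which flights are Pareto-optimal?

D1: not dominated.
D2: not dominated.
D3: not dominated.
D4: not dominated (best duration).
D5: not dominated (best price).
D6: not dominated (best miles earned).
D7: dominated by D1 (price 969≤1199, miles earned 5760≥5106, layovers 0≤0, duration 16.5≤18.2).
D8: dominated by D4 (price 1050≤1360, miles earned 6507≥5716, layovers 3≤3, duration 2.1≤7.5).
D9: not dominated.
D10: not dominated.

D1, D2, D3, D4, D5, D6, D9, D10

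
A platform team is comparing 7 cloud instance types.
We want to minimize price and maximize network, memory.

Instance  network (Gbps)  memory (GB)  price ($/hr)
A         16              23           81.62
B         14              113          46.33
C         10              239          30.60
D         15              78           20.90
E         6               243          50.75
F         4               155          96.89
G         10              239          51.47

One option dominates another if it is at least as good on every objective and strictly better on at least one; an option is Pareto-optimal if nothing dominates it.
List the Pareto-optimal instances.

A: not dominated (best network).
B: not dominated.
C: not dominated.
D: not dominated (best price).
E: not dominated (best memory).
F: dominated by C (network 10≥4, memory 239≥155, price 30.60≤96.89).
G: dominated by C (network 10≥10, memory 239≥239, price 30.60≤51.47).

A, B, C, D, E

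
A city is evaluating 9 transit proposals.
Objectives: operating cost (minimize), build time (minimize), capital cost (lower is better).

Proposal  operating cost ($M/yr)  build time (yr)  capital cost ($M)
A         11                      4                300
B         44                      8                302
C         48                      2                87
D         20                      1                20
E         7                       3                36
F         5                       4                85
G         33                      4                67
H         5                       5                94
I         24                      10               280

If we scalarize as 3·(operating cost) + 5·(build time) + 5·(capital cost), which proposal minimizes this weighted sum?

A: 3·11 + 5·4 + 5·300 = 1553
B: 3·44 + 5·8 + 5·302 = 1682
C: 3·48 + 5·2 + 5·87 = 589
D: 3·20 + 5·1 + 5·20 = 165
E: 3·7 + 5·3 + 5·36 = 216
F: 3·5 + 5·4 + 5·85 = 460
G: 3·33 + 5·4 + 5·67 = 454
H: 3·5 + 5·5 + 5·94 = 510
I: 3·24 + 5·10 + 5·280 = 1522
Lowest: D at 165.

D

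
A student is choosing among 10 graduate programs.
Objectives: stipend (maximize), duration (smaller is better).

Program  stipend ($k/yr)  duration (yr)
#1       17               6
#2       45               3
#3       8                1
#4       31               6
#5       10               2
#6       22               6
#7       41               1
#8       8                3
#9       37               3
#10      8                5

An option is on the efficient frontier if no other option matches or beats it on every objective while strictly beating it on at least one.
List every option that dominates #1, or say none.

#2, #4, #6, #7, #9

#2: stipend 45≥17, duration 3≤6 — dominates #1.
#4: stipend 31≥17, duration 6≤6 — dominates #1.
#6: stipend 22≥17, duration 6≤6 — dominates #1.
#7: stipend 41≥17, duration 1≤6 — dominates #1.
#9: stipend 37≥17, duration 3≤6 — dominates #1.
Others (#3, #5, #8, #10) are each worse than #1 on at least one objective.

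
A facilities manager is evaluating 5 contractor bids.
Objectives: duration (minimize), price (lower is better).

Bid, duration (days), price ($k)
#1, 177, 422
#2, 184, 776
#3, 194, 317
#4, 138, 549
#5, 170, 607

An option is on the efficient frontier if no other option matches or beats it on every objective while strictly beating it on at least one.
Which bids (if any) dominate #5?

#4: duration 138≤170, price 549≤607 — dominates #5.
Others (#1, #2, #3) are each worse than #5 on at least one objective.

#4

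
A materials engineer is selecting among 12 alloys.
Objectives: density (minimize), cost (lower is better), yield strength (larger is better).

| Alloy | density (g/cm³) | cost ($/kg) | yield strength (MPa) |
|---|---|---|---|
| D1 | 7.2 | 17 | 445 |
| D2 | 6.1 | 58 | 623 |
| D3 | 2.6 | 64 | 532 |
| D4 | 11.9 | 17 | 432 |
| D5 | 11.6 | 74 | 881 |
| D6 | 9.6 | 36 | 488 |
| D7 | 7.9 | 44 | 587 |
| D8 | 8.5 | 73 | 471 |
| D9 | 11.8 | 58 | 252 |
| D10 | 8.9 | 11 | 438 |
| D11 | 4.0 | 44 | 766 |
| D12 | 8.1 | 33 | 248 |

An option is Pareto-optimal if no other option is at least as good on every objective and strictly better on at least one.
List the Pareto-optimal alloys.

D1: not dominated.
D2: dominated by D11 (density 4.0≤6.1, cost 44≤58, yield strength 766≥623).
D3: not dominated (best density).
D4: dominated by D1 (density 7.2≤11.9, cost 17≤17, yield strength 445≥432).
D5: not dominated (best yield strength).
D6: not dominated.
D7: dominated by D11 (density 4.0≤7.9, cost 44≤44, yield strength 766≥587).
D8: dominated by D2 (density 6.1≤8.5, cost 58≤73, yield strength 623≥471).
D9: dominated by D1 (density 7.2≤11.8, cost 17≤58, yield strength 445≥252).
D10: not dominated (best cost).
D11: not dominated.
D12: dominated by D1 (density 7.2≤8.1, cost 17≤33, yield strength 445≥248).

D1, D3, D5, D6, D10, D11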